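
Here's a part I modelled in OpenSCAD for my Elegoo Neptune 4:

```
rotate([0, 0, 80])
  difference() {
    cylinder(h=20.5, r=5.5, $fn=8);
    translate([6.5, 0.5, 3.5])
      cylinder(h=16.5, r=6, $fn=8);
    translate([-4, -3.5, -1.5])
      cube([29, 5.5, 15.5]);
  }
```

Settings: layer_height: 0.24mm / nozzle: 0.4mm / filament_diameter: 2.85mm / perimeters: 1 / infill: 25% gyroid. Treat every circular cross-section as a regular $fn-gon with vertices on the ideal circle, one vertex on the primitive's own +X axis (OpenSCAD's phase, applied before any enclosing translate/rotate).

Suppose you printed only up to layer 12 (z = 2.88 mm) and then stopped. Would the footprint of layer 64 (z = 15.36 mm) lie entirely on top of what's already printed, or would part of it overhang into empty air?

part overhangs

Compare the two slices. At z = 2.88: the r=5.5 cylinder contributes a regular 8-gon of circumradius 5.5 (area = (8/2)·5.500²·sin(360°/8) = 85.56 mm²); the cylinder at (6.5, 0.5) does not reach this height (z outside [3.5, 20]); the 29×5.5 cube at (-4, -3.5) contributes its full rectangle (area 159.50 mm²); Subtracting the remaining from the first: starting from the r=5.5 cylinder (85.56 mm²), the 29×5.5 cube at (-4, -3.5) partially overlaps it — only the 48.88 mm² overlap (of its 159.50 mm²) is removed, clipping the outline — area = 36.68 mm²; (whole slice rotated 80° about Z — lengths, areas and connectivity unchanged). At z = 15.36: the r=5.5 cylinder gives a regular 8-gon of circumradius 5.5 (constant along its height) (area = (8/2)·5.500²·sin(360°/8) = 85.56 mm²); the cylinder at (6.5, 0.5): section is a regular 8-gon, circumradius r=6 (area = (8/2)·6.000²·sin(360°/8) = 101.82 mm²); the cube at (-4, -3.5) is not intersected at this z (z outside [-1.5, 14]); Taking the first minus the rest: starting from the r=5.5 cylinder (85.56 mm²), the r=6 cylinder at (6.5, 0.5) partially overlaps it — only the 27.10 mm² overlap (of its 101.82 mm²) is removed, clipping the outline — area = 58.46 mm²; (whole slice rotated 80° about Z — lengths, areas and connectivity unchanged). Checking containment: at z = 15.36 the cross-section extends beyond the z = 2.88 cross-section by about 28.53 mm².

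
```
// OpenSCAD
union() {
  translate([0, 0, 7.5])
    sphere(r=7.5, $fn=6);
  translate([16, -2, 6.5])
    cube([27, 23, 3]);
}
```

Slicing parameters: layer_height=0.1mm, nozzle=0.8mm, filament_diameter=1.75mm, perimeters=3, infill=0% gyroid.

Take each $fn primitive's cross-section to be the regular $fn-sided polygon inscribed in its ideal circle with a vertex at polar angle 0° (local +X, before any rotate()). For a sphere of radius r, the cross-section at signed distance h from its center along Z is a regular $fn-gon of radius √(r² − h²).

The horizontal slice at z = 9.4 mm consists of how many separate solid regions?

2

At z = 9.4 mm: the sphere: section is a regular 6-gon, circumradius = √(r²−h²) = √(7.5²−1.9²) = 7.255; the 27×23 cube at (16, -2) contributes its full rectangle; Combining (union): the 2 present regions are separate (no shared area or edge), so areas and boundary lengths simply add and each stays a separate island — 2 connected regions. The result has 2 disconnected regions.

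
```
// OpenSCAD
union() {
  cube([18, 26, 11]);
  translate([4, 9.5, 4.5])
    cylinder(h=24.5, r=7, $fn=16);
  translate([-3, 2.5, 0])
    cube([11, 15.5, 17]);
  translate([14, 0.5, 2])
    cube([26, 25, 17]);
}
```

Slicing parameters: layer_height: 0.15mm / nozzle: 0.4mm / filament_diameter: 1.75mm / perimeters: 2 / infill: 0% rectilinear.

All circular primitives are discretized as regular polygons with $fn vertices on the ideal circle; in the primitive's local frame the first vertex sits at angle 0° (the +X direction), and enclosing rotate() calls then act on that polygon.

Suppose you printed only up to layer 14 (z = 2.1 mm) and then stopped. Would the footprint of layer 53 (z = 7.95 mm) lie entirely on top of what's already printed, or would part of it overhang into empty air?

Compare the two slices. At z = 2.1: the 18×26 cube contributes its full rectangle (area 468.00 mm²); the cylinder at (4, 9.5) does not reach this height (z outside [4.5, 29]); the cube at (-3, 2.5) is present — its section is the full 11×15.5 rectangle (area 170.50 mm²); the 26×25 cube at (14, 0.5) contributes its full rectangle (area 650.00 mm²); Merging all regions: the regions partially overlap — summed areas 1288.50 mm² minus the doubly-counted overlap 224.00 mm² gives 1064.50 mm² — area = 1064.50 mm². At z = 7.95: the cube is present — its section is the full 18×26 rectangle (area 468.00 mm²); the cylinder at (4, 9.5): section is a regular 16-gon, circumradius r=7 (area = (16/2)·7.000²·sin(360°/16) = 150.01 mm²); the 11×15.5 cube at (-3, 2.5) contributes its full rectangle (area 170.50 mm²); the 26×25 cube at (14, 0.5) contributes its full rectangle (area 650.00 mm²); Taking the union: the regions partially overlap — summed areas 1438.51 mm² minus the doubly-counted overlap 374.01 mm² gives 1064.50 mm² — area = 1064.50 mm². Checking containment: the cross-section at z = 7.95 is a subset of the cross-section at z = 2.1.

entirely on top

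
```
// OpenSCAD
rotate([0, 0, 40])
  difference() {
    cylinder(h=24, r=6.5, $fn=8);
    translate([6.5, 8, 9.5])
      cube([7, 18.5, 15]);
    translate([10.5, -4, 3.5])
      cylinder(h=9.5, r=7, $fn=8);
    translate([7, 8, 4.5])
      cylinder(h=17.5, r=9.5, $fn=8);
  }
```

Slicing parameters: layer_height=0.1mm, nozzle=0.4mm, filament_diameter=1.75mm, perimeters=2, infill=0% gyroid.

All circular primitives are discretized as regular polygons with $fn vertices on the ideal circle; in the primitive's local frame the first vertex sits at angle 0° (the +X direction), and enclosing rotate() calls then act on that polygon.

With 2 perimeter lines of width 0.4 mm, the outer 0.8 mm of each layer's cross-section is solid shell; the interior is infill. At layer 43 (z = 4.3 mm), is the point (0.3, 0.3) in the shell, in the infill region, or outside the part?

infill

At z = 4.3 mm: the cylinder: section is a regular 8-gon, circumradius r=6.5; the cube at (6.5, 8) is not intersected at this z (z outside [9.5, 24.5]); the cylinder at (10.5, -4): section is a regular 8-gon, circumradius r=7; the cylinder at (7, 8) is absent (z outside [4.5, 22]); After the difference (first − rest): starting from the r=6.5 cylinder, the r=7 cylinder at (10.5, -4) partially overlaps it — only the 7.11 mm² overlap (of its 138.59 mm²) is removed, clipping the outline — 1 connected region; (rotated 40° about Z; rotation is an isometry so areas/perimeters/island counts are preserved). Overall, the cross-section is a single solid region. Undo the 40° rotation: the query point maps to (0.423, 0.037) in the un-rotated model frame. The nearest boundary edge runs (5.55, 0.95)→(3.50, -4.00); distance from the point to it = 4.39 mm. The point is inside the cross-section and 4.39 mm from the nearest boundary — more than the 0.8 mm shell width (2 × 0.4), so it's in the infill interior.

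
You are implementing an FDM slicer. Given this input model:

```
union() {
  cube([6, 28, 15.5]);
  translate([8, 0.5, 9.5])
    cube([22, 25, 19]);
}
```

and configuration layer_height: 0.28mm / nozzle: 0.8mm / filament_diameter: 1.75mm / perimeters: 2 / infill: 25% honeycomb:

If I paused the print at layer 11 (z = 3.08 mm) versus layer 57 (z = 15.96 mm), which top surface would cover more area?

layer 57 (z = 15.96 mm)

Layer 11 (z = 3.08): the 6×28 cube contributes its full rectangle (area 168.00 mm²); the cube at (8, 0.5) is not intersected at this z (z outside [9.5, 28.5]); Merging all regions: only the 6×28 cube is present, so the union is just that shape — area = 168.00 mm². So its area = 168.00 mm². Layer 57 (z = 15.96): the cube does not reach this height (z outside [0, 15.5]); the cube at (8, 0.5) is present — its section is the full 22×25 rectangle (area 550.00 mm²); Merging all regions: only the 22×25 cube at (8, 0.5) is present, so the union is just that shape — area = 550.00 mm². So its area = 550.00 mm². Layer 57 is larger (550.00 vs 168.00 mm²).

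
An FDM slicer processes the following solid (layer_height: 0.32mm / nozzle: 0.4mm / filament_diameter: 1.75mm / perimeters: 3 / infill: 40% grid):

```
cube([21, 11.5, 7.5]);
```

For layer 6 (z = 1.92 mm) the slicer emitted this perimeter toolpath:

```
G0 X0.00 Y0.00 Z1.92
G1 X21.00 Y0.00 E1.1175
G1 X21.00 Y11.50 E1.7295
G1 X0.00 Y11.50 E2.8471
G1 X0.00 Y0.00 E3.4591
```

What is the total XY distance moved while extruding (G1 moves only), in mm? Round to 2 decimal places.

Sum the Euclidean lengths of each G1 segment: total = 65.00 mm.

65.00 mm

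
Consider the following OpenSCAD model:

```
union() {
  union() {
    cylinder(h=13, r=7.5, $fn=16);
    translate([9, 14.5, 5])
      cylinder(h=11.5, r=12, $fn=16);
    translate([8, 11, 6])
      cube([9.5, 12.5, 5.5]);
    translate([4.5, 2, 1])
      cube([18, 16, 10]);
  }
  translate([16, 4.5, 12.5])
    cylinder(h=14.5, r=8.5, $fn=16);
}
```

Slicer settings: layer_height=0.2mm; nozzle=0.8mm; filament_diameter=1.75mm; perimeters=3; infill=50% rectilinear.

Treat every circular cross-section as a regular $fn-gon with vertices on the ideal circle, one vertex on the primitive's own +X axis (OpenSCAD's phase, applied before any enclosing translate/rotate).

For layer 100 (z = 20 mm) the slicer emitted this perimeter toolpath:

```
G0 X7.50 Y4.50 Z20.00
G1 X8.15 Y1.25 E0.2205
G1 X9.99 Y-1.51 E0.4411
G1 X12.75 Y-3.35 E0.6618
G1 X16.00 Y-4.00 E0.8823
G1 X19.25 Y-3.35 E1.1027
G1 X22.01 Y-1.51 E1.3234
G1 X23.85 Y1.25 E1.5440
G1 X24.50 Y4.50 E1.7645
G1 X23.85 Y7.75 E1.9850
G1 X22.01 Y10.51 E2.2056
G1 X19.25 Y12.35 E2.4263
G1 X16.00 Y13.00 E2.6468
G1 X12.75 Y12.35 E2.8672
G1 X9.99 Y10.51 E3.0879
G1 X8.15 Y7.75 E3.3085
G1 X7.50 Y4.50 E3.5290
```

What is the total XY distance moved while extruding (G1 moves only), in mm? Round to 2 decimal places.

Sum the Euclidean lengths of each G1 segment: total = 53.05 mm.

53.05 mm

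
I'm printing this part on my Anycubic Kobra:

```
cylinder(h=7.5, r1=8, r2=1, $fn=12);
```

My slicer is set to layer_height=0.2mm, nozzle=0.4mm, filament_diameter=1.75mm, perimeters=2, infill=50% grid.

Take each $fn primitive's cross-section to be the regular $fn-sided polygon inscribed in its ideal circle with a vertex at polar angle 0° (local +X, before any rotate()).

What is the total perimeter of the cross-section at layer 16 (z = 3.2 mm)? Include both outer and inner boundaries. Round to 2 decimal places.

At z = 3.2 mm: the cone (r1=8→r2=1) has section circumradius 5.013 here — a regular 12-gon (perimeter = 2·12·5.013·sin(180°/12) = 31.14 mm). Overall, the cross-section is a single solid region. Total boundary length (outer) = 31.14 mm.

31.14 mm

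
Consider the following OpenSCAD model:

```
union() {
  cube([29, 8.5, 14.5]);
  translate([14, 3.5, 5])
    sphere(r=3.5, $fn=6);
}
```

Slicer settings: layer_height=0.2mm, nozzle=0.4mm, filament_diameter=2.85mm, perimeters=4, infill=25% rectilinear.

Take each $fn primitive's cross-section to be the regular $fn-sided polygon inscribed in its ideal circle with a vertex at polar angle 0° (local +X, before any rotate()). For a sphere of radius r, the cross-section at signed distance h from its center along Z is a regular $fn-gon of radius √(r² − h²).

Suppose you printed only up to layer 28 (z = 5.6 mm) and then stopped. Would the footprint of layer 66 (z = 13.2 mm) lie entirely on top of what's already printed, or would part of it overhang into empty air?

Compare the two slices. At z = 5.6: the cube (footprint 29×8.5) is included at this height (area 246.50 mm²); the r=3.5 sphere at (14, 3.5) slices to a regular 6-gon of circumradius 3.448 (√(r²−h²) with h=0.6 from center) (area = (6/2)·3.448²·sin(360°/6) = 30.89 mm²); Merging all regions: the r=3.5 sphere at (14, 3.5) lies entirely inside the 29×8.5 cube, so the union is just the 29×8.5 cube — area = 246.50 mm². At z = 13.2: the 29×8.5 cube contributes its full rectangle (area 246.50 mm²); the sphere at (14, 3.5) is not intersected at this z (|z−center|=8.200 > r=3.5); Merging all regions: only the 29×8.5 cube is present, so the union is just that shape — area = 246.50 mm². Checking containment: the cross-section at z = 13.2 is a subset of the cross-section at z = 5.6.

entirely on top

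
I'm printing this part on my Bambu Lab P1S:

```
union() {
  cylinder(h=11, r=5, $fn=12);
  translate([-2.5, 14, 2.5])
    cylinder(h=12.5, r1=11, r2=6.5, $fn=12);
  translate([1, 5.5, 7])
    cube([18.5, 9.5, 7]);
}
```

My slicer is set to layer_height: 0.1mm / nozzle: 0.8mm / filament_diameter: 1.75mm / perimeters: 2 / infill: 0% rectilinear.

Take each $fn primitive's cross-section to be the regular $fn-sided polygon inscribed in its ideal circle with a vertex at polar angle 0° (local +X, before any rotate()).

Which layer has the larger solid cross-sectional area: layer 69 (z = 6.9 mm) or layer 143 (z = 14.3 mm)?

layer 69 (z = 6.9 mm)

Layer 69 (z = 6.9): the cylinder: section is a regular 12-gon, circumradius r=5 (area = (12/2)·5.000²·sin(360°/12) = 75.00 mm²); the cone at (-2.5, 14): at t=0.352 of its height the radius interpolates to r₁+(r₂−r₁)t = 9.416, giving a regular 12-gon of that circumradius (area = (12/2)·9.416²·sin(360°/12) = 265.98 mm²); the cube at (1, 5.5) is not intersected at this z (z outside [7, 14]); Merging all regions: the 2 present regions are separate (no shared area or edge), so areas and boundary lengths simply add and each stays a separate island — area = 340.98 mm². So its area = 340.98 mm². Layer 143 (z = 14.3): the cylinder is absent (z outside [0, 11]); the cone at (-2.5, 14) (r1=11→r2=6.5) has section circumradius 6.752 here — a regular 12-gon (area = (12/2)·6.752²·sin(360°/12) = 136.77 mm²); the cube at (1, 5.5) does not reach this height (z outside [7, 14]); Combining (union): only the cone at (-2.5, 14) is present, so the union is just that shape — area = 136.77 mm². So its area = 136.77 mm². Layer 69 is larger (340.98 vs 136.77 mm²).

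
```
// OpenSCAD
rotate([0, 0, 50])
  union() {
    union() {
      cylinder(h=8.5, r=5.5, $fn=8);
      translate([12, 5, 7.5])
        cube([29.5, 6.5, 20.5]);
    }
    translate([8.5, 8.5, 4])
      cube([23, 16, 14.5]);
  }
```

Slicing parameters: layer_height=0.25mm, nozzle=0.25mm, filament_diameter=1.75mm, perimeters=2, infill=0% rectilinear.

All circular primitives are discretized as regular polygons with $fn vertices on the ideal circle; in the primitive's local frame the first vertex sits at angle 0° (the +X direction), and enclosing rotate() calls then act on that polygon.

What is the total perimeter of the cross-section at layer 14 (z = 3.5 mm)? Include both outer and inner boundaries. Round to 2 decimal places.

At z = 3.5 mm: the r=5.5 cylinder gives a regular 8-gon of circumradius 5.5 (constant along its height) (perimeter = 2·8·5.500·sin(180°/8) = 33.68 mm); the cube at (12, 5) is absent (z outside [7.5, 28]); Taking the union: only the r=5.5 cylinder is present, so the union is just that shape — boundary = 33.68 mm; the cube at (8.5, 8.5) is not intersected at this z (z outside [4, 18.5]); Combining (union): only the result so far is present, so the union is just that shape — boundary = 33.68 mm; (whole slice rotated 50° about Z — lengths, areas and connectivity unchanged). Overall, the cross-section is a single solid region. Total boundary length (outer) = 33.68 mm.

33.68 mm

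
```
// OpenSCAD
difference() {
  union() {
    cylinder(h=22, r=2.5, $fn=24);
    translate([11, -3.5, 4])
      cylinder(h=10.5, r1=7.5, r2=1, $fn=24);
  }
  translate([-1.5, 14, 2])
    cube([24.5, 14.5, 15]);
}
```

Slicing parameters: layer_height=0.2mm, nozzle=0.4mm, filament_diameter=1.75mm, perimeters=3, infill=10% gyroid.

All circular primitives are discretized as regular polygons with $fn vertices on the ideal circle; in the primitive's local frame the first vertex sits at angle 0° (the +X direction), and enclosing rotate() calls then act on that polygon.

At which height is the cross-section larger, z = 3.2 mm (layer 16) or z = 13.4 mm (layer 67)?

layer 67 (z = 13.4 mm)

Layer 16 (z = 3.2): the r=2.5 cylinder gives a regular 24-gon of circumradius 2.5 (constant along its height) (area = (24/2)·2.500²·sin(360°/24) = 19.41 mm²); the cone at (11, -3.5) is absent (z outside [4, 14.5]); Combining (union): only the r=2.5 cylinder is present, so the union is just that shape — area = 19.41 mm²; the cube at (-1.5, 14) (footprint 24.5×14.5) is included at this height (area 355.25 mm²); Subtracting the remaining from the first: starting from that combined region (19.41 mm²), the 24.5×14.5 cube at (-1.5, 14) misses the remaining region (no effect) — area = 19.41 mm². So its area = 19.41 mm². Layer 67 (z = 13.4): the cylinder: section is a regular 24-gon, circumradius r=2.5 (area = (24/2)·2.500²·sin(360°/24) = 19.41 mm²); the cone at (11, -3.5) (r1=7.5→r2=1) has section circumradius 1.681 here — a regular 24-gon (area = (24/2)·1.681²·sin(360°/24) = 8.78 mm²); Combining (union): the 2 present regions are separate (no shared area or edge), so areas and boundary lengths simply add and each stays a separate island — area = 28.19 mm²; the 24.5×14.5 cube at (-1.5, 14) contributes its full rectangle (area 355.25 mm²); After the difference (first − rest): starting from the result so far (28.19 mm²), the 24.5×14.5 cube at (-1.5, 14) misses the remaining region (no effect) — area = 28.19 mm². So its area = 28.19 mm². Layer 67 is larger (28.19 vs 19.41 mm²).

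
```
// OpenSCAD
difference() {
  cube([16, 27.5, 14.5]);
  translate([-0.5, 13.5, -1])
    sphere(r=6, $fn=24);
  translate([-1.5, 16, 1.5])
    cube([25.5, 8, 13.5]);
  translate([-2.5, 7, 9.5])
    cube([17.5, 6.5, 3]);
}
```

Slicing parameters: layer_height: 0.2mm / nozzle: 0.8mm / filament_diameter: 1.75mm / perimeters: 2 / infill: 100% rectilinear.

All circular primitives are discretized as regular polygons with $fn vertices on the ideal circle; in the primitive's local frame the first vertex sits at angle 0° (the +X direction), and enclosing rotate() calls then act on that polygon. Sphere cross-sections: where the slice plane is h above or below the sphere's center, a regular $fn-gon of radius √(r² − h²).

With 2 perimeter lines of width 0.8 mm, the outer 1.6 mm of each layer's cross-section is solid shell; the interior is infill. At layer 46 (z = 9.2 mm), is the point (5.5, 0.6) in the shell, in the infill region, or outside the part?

shell

At z = 9.2 mm: the cube is present — its section is the full 16×27.5 rectangle; the sphere at (-0.5, 13.5) is absent (|z−center|=10.200 > r=6); the cube at (-1.5, 16) (footprint 25.5×8) is included at this height; the cube at (-2.5, 7) does not reach this height (z outside [9.5, 12.5]); Subtracting the remaining from the first: starting from the 16×27.5 cube, the 25.5×8 cube at (-1.5, 16) partially overlaps it — only the 128.00 mm² overlap (of its 204.00 mm²) is removed, clipping the outline — 2 connected regions. Overall, the cross-section has 2 separate islands. The nearest boundary edge runs (16.00, 0.00)→(0.00, 0.00); distance from the point to it = 0.60 mm. (Shell/infill is judged within the island containing the point — the largest one.) The point is inside the cross-section, 0.60 mm from the nearest boundary — within the 1.6 mm shell band (2 × 0.8).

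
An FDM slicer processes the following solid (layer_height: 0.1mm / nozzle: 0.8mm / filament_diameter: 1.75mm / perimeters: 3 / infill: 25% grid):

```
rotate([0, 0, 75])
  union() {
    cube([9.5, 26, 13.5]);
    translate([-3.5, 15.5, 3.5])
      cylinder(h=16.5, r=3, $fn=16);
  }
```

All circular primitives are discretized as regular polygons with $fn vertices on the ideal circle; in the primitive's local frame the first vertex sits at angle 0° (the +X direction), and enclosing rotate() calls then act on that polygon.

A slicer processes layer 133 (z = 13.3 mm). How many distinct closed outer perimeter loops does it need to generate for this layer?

2

At z = 13.3 mm: the cube (footprint 9.5×26) is included at this height; the cylinder at (-3.5, 15.5): section is a regular 16-gon, circumradius r=3; Combining (union): the 2 present regions are separate (no shared area or edge), so areas and boundary lengths simply add and each stays a separate island — 2 connected regions; (rotated 75° about Z; rotation is an isometry so areas/perimeters/island counts are preserved). The result has 2 disconnected regions.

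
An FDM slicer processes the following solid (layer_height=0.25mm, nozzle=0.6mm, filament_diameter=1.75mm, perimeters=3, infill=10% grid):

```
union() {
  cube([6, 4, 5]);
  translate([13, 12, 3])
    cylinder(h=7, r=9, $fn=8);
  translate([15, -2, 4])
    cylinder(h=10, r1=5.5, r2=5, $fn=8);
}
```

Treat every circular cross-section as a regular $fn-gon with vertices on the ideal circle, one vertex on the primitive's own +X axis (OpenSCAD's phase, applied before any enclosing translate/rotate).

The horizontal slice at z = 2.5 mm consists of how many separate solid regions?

1

At z = 2.5 mm: the cube (footprint 6×4) is included at this height; the cylinder at (13, 12) is absent (z outside [3, 10]); the cone at (15, -2) is not intersected at this z (z outside [4, 14]); Merging all regions: only the 6×4 cube is present, so the union is just that shape — 1 connected region. The result has 1 disconnected region.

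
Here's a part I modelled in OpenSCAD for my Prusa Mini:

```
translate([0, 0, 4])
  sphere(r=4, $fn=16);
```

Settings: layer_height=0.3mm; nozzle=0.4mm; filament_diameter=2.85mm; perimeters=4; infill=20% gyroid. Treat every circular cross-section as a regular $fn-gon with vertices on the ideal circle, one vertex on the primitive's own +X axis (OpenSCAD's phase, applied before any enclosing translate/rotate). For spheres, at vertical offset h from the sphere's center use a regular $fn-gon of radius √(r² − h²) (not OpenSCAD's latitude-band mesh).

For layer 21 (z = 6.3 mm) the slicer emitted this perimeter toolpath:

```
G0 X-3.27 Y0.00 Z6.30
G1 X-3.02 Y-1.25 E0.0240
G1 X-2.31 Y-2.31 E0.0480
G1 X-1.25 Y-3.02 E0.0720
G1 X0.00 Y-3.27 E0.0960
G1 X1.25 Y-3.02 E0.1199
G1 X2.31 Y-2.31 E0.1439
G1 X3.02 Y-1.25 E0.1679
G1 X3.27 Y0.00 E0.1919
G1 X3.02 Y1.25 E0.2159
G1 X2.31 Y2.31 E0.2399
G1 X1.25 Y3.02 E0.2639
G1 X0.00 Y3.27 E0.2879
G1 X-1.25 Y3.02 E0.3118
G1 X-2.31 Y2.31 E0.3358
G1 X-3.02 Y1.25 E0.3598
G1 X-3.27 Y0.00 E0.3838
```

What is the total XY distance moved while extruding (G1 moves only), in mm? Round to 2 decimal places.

20.40 mm

Sum the Euclidean lengths of each G1 segment: total = 20.40 mm.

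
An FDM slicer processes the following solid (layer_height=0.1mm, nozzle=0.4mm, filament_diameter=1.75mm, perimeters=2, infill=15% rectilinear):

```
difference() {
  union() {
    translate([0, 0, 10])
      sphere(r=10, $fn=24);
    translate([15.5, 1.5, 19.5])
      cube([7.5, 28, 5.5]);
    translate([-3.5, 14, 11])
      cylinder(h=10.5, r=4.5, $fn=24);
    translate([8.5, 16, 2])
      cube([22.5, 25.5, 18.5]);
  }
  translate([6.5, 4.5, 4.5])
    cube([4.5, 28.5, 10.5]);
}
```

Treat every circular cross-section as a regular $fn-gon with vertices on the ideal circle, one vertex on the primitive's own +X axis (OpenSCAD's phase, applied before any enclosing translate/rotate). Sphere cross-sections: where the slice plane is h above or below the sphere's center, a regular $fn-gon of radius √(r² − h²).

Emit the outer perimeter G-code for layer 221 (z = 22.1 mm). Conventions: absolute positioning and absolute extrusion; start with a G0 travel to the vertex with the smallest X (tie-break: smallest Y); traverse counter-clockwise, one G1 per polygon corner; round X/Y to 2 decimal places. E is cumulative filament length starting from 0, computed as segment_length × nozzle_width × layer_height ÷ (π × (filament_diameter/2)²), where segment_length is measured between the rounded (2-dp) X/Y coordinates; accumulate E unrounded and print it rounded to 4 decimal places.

G0 X15.50 Y1.50 Z22.10
G1 X23.00 Y1.50 E0.1247
G1 X23.00 Y29.50 E0.5904
G1 X15.50 Y29.50 E0.7151
G1 X15.50 Y1.50 E1.1807

At z = 22.1 mm: the sphere is not intersected at this z (|z−center|=12.100 > r=10); the 7.5×28 cube at (15.5, 1.5) contributes its full rectangle; the cylinder at (-3.5, 14) is not intersected at this z (z outside [11, 21.5]); the cube at (8.5, 16) is not intersected at this z (z outside [2, 20.5]); Combining (union): only the 7.5×28 cube at (15.5, 1.5) is present, so the union is just that shape — 1 connected region; the cube at (6.5, 4.5) does not reach this height (z outside [4.5, 15]); Taking the first minus the rest: none of the subtracted shapes is present at this height, so that combined region is unchanged — 1 connected region. The outline is a single polygon with 4 vertices. Extrusion per mm of travel: 0.4 × 0.1 / (π × 0.875²) = 0.016630. Accumulating E over each segment gives final E = 1.1807.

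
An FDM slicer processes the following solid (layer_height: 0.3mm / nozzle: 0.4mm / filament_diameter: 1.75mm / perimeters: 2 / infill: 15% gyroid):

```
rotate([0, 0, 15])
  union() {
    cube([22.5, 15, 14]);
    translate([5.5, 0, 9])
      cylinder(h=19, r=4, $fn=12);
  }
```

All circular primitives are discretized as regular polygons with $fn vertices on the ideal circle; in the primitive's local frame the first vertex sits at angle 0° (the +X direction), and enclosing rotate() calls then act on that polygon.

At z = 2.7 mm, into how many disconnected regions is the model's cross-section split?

1

At z = 2.7 mm: the 22.5×15 cube contributes its full rectangle; the cylinder at (5.5, 0) is absent (z outside [9, 28]); Taking the union: only the 22.5×15 cube is present, so the union is just that shape — 1 connected region; (rotated 15° about Z; rotation is an isometry so areas/perimeters/island counts are preserved). The result has 1 disconnected region.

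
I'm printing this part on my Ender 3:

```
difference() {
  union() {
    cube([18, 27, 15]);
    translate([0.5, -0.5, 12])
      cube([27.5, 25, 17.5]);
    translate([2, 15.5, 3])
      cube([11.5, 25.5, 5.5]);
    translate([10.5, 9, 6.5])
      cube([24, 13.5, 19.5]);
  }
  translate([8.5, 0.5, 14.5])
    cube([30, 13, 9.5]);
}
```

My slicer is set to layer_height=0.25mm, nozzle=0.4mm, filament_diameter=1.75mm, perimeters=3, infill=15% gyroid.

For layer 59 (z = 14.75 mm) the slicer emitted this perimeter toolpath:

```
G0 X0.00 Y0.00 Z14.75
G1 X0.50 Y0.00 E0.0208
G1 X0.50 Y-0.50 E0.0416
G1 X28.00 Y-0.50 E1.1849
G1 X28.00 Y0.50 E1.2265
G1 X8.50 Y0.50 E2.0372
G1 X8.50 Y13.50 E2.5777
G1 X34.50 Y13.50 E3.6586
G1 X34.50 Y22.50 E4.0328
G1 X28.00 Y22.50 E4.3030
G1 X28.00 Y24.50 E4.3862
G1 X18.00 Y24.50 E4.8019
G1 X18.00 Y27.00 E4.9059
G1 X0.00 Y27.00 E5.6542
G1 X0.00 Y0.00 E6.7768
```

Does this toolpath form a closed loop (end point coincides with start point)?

yes

Start point (G0): (0.00, 0.00). End point (last G1): the path returns to the start — closed.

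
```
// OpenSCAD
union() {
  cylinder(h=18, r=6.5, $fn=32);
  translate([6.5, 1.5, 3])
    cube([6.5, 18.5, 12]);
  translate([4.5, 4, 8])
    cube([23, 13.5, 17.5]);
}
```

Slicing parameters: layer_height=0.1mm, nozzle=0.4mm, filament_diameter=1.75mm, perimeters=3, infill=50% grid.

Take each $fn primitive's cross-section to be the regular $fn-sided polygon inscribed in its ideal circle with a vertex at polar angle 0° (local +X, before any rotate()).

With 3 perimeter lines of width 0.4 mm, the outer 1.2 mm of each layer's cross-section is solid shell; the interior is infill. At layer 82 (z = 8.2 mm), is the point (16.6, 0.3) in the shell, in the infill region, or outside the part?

At z = 8.2 mm: the cylinder: section is a regular 32-gon, circumradius r=6.5; the cube at (6.5, 1.5) is present — its section is the full 6.5×18.5 rectangle; the 23×13.5 cube at (4.5, 4) contributes its full rectangle; Taking the union: the regions partially overlap (shared area 87.96 mm²), so overlapping operands fuse into one piece — 1 connected region. Overall, the cross-section is a single solid region. The nearest boundary edge runs (27.50, 4.00)→(13.00, 4.00); distance from the point to it = 3.70 mm. The point is not inside any of the regions above, so it lies outside the cross-section (3.70 mm from the nearest boundary).

outside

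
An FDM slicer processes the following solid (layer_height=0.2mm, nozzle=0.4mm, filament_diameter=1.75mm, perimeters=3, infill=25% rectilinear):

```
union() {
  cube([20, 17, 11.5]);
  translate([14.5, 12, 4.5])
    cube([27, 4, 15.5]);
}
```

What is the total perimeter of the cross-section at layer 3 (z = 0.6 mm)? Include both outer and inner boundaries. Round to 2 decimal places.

At z = 0.6 mm: the 20×17 cube contributes its full rectangle (perimeter 74.00 mm); the cube at (14.5, 12) is not intersected at this z (z outside [4.5, 20]); Taking the union: only the 20×17 cube is present, so the union is just that shape — boundary = 74.00 mm. Overall, the cross-section is a single solid region. Total boundary length (outer) = 74.00 mm.

74.00 mm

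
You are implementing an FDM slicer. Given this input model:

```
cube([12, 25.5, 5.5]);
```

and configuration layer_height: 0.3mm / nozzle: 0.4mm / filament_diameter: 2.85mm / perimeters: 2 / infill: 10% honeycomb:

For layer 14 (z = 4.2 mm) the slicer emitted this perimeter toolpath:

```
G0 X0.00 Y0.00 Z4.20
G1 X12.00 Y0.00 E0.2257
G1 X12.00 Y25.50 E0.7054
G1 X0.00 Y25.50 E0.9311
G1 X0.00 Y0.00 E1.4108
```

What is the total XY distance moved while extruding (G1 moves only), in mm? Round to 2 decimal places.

75.00 mm

Sum the Euclidean lengths of each G1 segment: total = 75.00 mm.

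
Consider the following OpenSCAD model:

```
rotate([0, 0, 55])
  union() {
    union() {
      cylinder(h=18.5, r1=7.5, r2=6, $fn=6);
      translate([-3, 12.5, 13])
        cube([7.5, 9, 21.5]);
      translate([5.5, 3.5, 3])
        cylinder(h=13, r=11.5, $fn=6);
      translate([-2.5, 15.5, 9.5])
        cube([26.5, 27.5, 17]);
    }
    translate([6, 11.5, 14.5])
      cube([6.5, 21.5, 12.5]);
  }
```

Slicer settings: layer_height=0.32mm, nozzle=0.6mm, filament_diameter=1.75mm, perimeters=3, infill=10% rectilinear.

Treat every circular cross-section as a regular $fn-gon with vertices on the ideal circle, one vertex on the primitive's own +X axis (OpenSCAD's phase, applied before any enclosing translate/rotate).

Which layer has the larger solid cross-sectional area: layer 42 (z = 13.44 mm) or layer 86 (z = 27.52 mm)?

layer 42 (z = 13.44 mm)

Layer 42 (z = 13.44): the cone contributes a regular 6-gon of circumradius 6.410 (interpolated between r1=7.5 and r2=6 at t=0.726) (area = (6/2)·6.410²·sin(360°/6) = 106.76 mm²); the 7.5×9 cube at (-3, 12.5) contributes its full rectangle (area 67.50 mm²); the cylinder at (5.5, 3.5): section is a regular 6-gon, circumradius r=11.5 (area = (6/2)·11.500²·sin(360°/6) = 343.60 mm²); the cube at (-2.5, 15.5) is present — its section is the full 26.5×27.5 rectangle (area 728.75 mm²); Taking the union: the regions partially overlap — summed areas 1246.60 mm² minus the doubly-counted overlap 137.53 mm² gives 1109.08 mm² — area = 1109.08 mm²; the cube at (6, 11.5) does not reach this height (z outside [14.5, 27]); Merging all regions: only the result so far is present, so the union is just that shape — area = 1109.08 mm²; (rotated 55° about Z; rotation is an isometry so areas/perimeters/island counts are preserved). So its area = 1109.08 mm². Layer 86 (z = 27.52): the cone is absent (z outside [0, 18.5]); the 7.5×9 cube at (-3, 12.5) contributes its full rectangle (area 67.50 mm²); the cylinder at (5.5, 3.5) is absent (z outside [3, 16]); the cube at (-2.5, 15.5) does not reach this height (z outside [9.5, 26.5]); Combining (union): only the 7.5×9 cube at (-3, 12.5) is present, so the union is just that shape — area = 67.50 mm²; the cube at (6, 11.5) is absent (z outside [14.5, 27]); Taking the union: only the result so far is present, so the union is just that shape — area = 67.50 mm²; (whole slice rotated 55° about Z — lengths, areas and connectivity unchanged). So its area = 67.50 mm². Layer 42 is larger (1109.08 vs 67.50 mm²).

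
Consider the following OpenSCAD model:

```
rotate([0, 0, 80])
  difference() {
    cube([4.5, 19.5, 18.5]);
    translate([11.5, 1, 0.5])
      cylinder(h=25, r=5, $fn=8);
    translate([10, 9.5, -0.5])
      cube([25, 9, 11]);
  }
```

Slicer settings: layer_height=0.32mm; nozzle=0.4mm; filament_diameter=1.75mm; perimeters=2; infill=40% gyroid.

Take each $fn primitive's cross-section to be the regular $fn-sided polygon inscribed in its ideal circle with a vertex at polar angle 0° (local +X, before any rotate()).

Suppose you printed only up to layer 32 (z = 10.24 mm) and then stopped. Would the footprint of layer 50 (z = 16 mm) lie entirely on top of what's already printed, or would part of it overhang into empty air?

entirely on top

Compare the two slices. At z = 10.24: the 4.5×19.5 cube contributes its full rectangle (area 87.75 mm²); the r=5 cylinder at (11.5, 1) gives a regular 8-gon of circumradius 5 (constant along its height) (area = (8/2)·5.000²·sin(360°/8) = 70.71 mm²); the cube at (10, 9.5) is present — its section is the full 25×9 rectangle (area 225.00 mm²); Subtracting the remaining from the first: starting from the 4.5×19.5 cube (87.75 mm²), the r=5 cylinder at (11.5, 1) misses the remaining region (no effect); the 25×9 cube at (10, 9.5) misses the remaining region (no effect) — area = 87.75 mm²; (whole slice rotated 80° about Z — lengths, areas and connectivity unchanged). At z = 16: the cube is present — its section is the full 4.5×19.5 rectangle (area 87.75 mm²); the cylinder at (11.5, 1): section is a regular 8-gon, circumradius r=5 (area = (8/2)·5.000²·sin(360°/8) = 70.71 mm²); the cube at (10, 9.5) does not reach this height (z outside [-0.5, 10.5]); Subtracting the remaining from the first: starting from the 4.5×19.5 cube (87.75 mm²), the r=5 cylinder at (11.5, 1) misses the remaining region (no effect) — area = 87.75 mm²; (whole slice rotated 80° about Z — lengths, areas and connectivity unchanged). Checking containment: the cross-section at z = 16 is a subset of the cross-section at z = 10.24.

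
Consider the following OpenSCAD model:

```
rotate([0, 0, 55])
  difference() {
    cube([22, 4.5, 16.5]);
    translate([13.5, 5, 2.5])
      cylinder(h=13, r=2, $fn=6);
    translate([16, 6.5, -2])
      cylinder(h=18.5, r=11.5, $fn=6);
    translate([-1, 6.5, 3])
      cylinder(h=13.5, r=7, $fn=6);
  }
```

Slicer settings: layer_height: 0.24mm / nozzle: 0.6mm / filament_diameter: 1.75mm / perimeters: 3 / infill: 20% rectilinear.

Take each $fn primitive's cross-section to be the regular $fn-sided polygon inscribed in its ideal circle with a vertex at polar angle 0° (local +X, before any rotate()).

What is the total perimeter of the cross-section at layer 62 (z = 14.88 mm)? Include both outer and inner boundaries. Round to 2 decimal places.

21.89 mm

At z = 14.88 mm: the cube (footprint 22×4.5) is included at this height (perimeter 53.00 mm); the r=2 cylinder at (13.5, 5) gives a regular 6-gon of circumradius 2 (constant along its height) (perimeter = 2·6·2.000·sin(180°/6) = 12.00 mm); the r=11.5 cylinder at (16, 6.5) gives a regular 6-gon of circumradius 11.5 (constant along its height) (perimeter = 2·6·11.500·sin(180°/6) = 69.00 mm); the r=7 cylinder at (-1, 6.5) contributes a regular 6-gon of circumradius 7 (perimeter = 2·6·7.000·sin(180°/6) = 42.00 mm); Subtracting the remaining from the first: starting from the 22×4.5 cube, the r=2 cylinder at (13.5, 5) partially overlaps it — only the 3.34 mm² overlap (of its 10.39 mm²) is removed, clipping the outline; the r=11.5 cylinder at (16, 6.5) partially overlaps it — only the 64.37 mm² overlap (of its 343.60 mm²) is removed, clipping the outline; the r=7 cylinder at (-1, 6.5) partially overlaps it — only the 14.92 mm² overlap (of its 127.31 mm²) is removed, clipping the outline — boundary = 21.89 mm; (whole slice rotated 55° about Z — lengths, areas and connectivity unchanged). Overall, the cross-section is a single solid region. Total boundary length (outer) = 21.89 mm.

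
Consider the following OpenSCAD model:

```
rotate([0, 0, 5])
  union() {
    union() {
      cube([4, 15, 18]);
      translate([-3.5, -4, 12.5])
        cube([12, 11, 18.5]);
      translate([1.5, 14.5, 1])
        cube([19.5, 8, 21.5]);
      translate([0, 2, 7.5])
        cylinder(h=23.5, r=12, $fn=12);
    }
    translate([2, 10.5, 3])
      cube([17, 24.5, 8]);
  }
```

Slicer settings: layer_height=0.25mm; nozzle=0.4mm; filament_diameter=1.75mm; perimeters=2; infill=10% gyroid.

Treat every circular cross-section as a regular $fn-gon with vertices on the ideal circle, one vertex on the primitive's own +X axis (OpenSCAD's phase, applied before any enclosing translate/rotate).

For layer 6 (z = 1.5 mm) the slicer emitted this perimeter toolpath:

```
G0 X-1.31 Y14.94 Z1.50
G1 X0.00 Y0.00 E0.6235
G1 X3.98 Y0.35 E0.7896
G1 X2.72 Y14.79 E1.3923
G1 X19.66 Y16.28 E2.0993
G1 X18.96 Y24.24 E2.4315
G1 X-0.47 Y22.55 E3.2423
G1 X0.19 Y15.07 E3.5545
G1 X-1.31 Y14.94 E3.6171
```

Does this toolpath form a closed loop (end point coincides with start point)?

yes

Start point (G0): (-1.31, 14.94). End point (last G1): the path returns to the start — closed.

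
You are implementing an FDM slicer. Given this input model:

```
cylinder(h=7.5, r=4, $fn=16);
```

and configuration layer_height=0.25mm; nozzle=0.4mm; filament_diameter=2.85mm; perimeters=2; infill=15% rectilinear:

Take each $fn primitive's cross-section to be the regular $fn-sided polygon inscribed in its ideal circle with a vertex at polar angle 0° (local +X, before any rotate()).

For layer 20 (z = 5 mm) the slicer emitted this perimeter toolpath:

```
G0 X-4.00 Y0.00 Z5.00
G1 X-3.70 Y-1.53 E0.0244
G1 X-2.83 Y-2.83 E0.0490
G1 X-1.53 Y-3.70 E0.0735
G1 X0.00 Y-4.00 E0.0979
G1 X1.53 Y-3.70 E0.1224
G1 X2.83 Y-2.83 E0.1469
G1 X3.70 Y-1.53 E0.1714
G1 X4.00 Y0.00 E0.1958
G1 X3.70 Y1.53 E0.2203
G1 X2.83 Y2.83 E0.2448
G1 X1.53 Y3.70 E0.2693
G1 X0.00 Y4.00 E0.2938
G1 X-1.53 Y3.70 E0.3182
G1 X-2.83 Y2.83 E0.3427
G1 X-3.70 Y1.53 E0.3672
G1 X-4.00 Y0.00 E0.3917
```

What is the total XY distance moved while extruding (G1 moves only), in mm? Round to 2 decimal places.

Sum the Euclidean lengths of each G1 segment: total = 24.99 mm.

24.99 mm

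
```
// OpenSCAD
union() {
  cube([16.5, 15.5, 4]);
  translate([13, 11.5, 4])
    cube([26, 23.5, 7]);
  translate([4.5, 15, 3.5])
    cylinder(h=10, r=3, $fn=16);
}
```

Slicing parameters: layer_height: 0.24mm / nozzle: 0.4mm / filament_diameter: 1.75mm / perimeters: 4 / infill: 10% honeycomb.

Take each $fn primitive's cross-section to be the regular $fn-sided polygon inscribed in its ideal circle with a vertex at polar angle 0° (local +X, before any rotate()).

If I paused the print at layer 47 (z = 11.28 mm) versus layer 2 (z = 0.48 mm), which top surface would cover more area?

Layer 47 (z = 11.28): the cube is not intersected at this z (z outside [0, 4]); the cube at (13, 11.5) is not intersected at this z (z outside [4, 11]); the r=3 cylinder at (4.5, 15) contributes a regular 16-gon of circumradius 3 (area = (16/2)·3.000²·sin(360°/16) = 27.55 mm²); Merging all regions: only the r=3 cylinder at (4.5, 15) is present, so the union is just that shape — area = 27.55 mm². So its area = 27.55 mm². Layer 2 (z = 0.48): the cube is present — its section is the full 16.5×15.5 rectangle (area 255.75 mm²); the cube at (13, 11.5) does not reach this height (z outside [4, 11]); the cylinder at (4.5, 15) is not intersected at this z (z outside [3.5, 13.5]); Combining (union): only the 16.5×15.5 cube is present, so the union is just that shape — area = 255.75 mm². So its area = 255.75 mm². Layer 2 is larger (255.75 vs 27.55 mm²).

layer 2 (z = 0.48 mm)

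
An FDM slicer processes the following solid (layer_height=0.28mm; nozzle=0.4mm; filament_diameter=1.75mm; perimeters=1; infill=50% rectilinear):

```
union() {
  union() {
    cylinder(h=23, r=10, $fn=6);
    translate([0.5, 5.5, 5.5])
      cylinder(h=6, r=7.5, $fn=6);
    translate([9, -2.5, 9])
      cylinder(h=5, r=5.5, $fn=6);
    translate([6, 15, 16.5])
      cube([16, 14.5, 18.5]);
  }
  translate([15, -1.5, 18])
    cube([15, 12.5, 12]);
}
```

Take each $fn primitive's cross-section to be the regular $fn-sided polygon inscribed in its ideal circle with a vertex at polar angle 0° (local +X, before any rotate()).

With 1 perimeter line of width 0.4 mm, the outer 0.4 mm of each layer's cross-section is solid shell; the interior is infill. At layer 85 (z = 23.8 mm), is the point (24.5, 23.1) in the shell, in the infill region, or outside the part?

At z = 23.8 mm: the cylinder does not reach this height (z outside [0, 23]); the cylinder at (0.5, 5.5) does not reach this height (z outside [5.5, 11.5]); the cylinder at (9, -2.5) is not intersected at this z (z outside [9, 14]); the 16×14.5 cube at (6, 15) contributes its full rectangle; Combining (union): only the 16×14.5 cube at (6, 15) is present, so the union is just that shape — 1 connected region; the 15×12.5 cube at (15, -1.5) contributes its full rectangle; Combining (union): the 2 present regions are separate (no shared area or edge), so areas and boundary lengths simply add and each stays a separate island — 2 connected regions. Overall, the cross-section has 2 separate islands. The nearest boundary edge runs (22.00, 29.50)→(22.00, 15.00); distance from the point to it = 2.50 mm. The point is not inside any of the regions above, so it lies outside the cross-section (2.50 mm from the nearest boundary).

outside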